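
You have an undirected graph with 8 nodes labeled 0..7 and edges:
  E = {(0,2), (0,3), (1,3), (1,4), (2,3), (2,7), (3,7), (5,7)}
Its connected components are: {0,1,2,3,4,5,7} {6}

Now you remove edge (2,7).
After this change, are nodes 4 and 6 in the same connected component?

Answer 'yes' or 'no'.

Initial components: {0,1,2,3,4,5,7} {6}
Removing edge (2,7): not a bridge — component count unchanged at 2.
New components: {0,1,2,3,4,5,7} {6}
Are 4 and 6 in the same component? no

Answer: no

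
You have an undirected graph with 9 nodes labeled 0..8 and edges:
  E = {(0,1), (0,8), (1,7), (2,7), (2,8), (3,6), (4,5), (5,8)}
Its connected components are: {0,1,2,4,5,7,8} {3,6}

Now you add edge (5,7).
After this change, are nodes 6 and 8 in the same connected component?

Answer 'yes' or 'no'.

Initial components: {0,1,2,4,5,7,8} {3,6}
Adding edge (5,7): both already in same component {0,1,2,4,5,7,8}. No change.
New components: {0,1,2,4,5,7,8} {3,6}
Are 6 and 8 in the same component? no

Answer: no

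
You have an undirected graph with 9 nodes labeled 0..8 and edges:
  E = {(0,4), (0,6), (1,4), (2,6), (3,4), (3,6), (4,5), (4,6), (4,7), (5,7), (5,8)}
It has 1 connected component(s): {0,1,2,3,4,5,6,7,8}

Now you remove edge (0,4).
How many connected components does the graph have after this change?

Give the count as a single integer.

Answer: 1

Derivation:
Initial component count: 1
Remove (0,4): not a bridge. Count unchanged: 1.
  After removal, components: {0,1,2,3,4,5,6,7,8}
New component count: 1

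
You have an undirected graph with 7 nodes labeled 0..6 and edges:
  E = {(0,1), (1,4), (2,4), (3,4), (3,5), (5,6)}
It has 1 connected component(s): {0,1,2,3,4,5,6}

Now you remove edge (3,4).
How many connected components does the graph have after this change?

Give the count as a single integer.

Initial component count: 1
Remove (3,4): it was a bridge. Count increases: 1 -> 2.
  After removal, components: {0,1,2,4} {3,5,6}
New component count: 2

Answer: 2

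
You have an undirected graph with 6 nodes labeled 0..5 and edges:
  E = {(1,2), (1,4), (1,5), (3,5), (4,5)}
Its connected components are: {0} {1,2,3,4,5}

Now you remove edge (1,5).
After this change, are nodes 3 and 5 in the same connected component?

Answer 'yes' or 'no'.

Answer: yes

Derivation:
Initial components: {0} {1,2,3,4,5}
Removing edge (1,5): not a bridge — component count unchanged at 2.
New components: {0} {1,2,3,4,5}
Are 3 and 5 in the same component? yes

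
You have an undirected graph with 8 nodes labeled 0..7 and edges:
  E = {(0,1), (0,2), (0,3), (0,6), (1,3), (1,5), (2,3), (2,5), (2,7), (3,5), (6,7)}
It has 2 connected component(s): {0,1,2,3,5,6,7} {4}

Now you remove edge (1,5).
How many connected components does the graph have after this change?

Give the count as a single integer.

Answer: 2

Derivation:
Initial component count: 2
Remove (1,5): not a bridge. Count unchanged: 2.
  After removal, components: {0,1,2,3,5,6,7} {4}
New component count: 2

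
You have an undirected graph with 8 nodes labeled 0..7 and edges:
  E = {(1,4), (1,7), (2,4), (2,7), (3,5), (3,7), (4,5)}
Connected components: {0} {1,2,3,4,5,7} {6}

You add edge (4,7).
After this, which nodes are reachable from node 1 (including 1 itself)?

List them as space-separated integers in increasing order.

Before: nodes reachable from 1: {1,2,3,4,5,7}
Adding (4,7): both endpoints already in same component. Reachability from 1 unchanged.
After: nodes reachable from 1: {1,2,3,4,5,7}

Answer: 1 2 3 4 5 7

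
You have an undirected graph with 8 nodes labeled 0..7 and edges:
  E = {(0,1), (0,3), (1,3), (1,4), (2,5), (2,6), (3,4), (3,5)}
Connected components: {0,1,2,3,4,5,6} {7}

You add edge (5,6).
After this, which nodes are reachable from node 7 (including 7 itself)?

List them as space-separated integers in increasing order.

Before: nodes reachable from 7: {7}
Adding (5,6): both endpoints already in same component. Reachability from 7 unchanged.
After: nodes reachable from 7: {7}

Answer: 7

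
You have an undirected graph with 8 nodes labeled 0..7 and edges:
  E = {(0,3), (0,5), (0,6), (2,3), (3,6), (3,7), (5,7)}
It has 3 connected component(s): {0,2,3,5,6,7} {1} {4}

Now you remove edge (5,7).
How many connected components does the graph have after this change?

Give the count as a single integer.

Answer: 3

Derivation:
Initial component count: 3
Remove (5,7): not a bridge. Count unchanged: 3.
  After removal, components: {0,2,3,5,6,7} {1} {4}
New component count: 3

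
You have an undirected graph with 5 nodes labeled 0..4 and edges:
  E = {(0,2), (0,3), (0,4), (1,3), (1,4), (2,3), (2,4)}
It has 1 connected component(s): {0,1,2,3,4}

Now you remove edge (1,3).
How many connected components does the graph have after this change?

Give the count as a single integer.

Answer: 1

Derivation:
Initial component count: 1
Remove (1,3): not a bridge. Count unchanged: 1.
  After removal, components: {0,1,2,3,4}
New component count: 1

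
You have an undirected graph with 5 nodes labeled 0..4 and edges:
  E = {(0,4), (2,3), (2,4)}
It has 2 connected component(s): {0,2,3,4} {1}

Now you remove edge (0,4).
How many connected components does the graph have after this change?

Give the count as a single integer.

Initial component count: 2
Remove (0,4): it was a bridge. Count increases: 2 -> 3.
  After removal, components: {0} {1} {2,3,4}
New component count: 3

Answer: 3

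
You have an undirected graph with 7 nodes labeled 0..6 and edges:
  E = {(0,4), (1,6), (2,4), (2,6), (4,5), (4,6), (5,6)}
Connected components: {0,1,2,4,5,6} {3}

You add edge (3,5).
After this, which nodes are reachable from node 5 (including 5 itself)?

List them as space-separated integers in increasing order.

Before: nodes reachable from 5: {0,1,2,4,5,6}
Adding (3,5): merges 5's component with another. Reachability grows.
After: nodes reachable from 5: {0,1,2,3,4,5,6}

Answer: 0 1 2 3 4 5 6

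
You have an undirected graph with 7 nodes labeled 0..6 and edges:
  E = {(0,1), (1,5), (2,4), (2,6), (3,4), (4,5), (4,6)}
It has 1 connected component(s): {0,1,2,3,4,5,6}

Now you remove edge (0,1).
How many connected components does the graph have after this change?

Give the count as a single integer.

Initial component count: 1
Remove (0,1): it was a bridge. Count increases: 1 -> 2.
  After removal, components: {0} {1,2,3,4,5,6}
New component count: 2

Answer: 2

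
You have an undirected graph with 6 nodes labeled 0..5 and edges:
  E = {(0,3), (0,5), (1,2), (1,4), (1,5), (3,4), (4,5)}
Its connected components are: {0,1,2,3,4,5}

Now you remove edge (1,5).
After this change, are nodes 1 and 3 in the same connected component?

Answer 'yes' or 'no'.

Initial components: {0,1,2,3,4,5}
Removing edge (1,5): not a bridge — component count unchanged at 1.
New components: {0,1,2,3,4,5}
Are 1 and 3 in the same component? yes

Answer: yes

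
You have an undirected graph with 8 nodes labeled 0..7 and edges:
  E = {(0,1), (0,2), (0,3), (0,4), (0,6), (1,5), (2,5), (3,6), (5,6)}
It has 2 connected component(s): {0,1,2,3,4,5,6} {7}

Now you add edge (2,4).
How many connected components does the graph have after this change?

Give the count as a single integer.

Initial component count: 2
Add (2,4): endpoints already in same component. Count unchanged: 2.
New component count: 2

Answer: 2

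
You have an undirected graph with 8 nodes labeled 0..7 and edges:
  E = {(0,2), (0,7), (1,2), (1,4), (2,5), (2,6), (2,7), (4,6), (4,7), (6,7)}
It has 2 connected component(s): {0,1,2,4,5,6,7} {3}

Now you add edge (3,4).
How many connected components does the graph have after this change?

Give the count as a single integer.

Initial component count: 2
Add (3,4): merges two components. Count decreases: 2 -> 1.
New component count: 1

Answer: 1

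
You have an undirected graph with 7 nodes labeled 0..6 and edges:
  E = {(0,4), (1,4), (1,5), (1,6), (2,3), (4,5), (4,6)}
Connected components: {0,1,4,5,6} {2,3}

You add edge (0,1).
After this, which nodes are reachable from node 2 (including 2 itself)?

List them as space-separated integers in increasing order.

Before: nodes reachable from 2: {2,3}
Adding (0,1): both endpoints already in same component. Reachability from 2 unchanged.
After: nodes reachable from 2: {2,3}

Answer: 2 3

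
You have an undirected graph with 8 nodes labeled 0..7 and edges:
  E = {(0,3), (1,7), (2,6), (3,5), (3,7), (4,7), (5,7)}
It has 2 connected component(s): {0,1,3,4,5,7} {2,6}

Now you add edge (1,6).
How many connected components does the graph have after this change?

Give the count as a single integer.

Answer: 1

Derivation:
Initial component count: 2
Add (1,6): merges two components. Count decreases: 2 -> 1.
New component count: 1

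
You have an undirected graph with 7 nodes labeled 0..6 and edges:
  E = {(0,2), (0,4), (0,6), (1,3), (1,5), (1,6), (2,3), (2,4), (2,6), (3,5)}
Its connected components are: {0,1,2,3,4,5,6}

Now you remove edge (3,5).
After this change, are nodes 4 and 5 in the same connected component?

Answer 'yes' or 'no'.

Initial components: {0,1,2,3,4,5,6}
Removing edge (3,5): not a bridge — component count unchanged at 1.
New components: {0,1,2,3,4,5,6}
Are 4 and 5 in the same component? yes

Answer: yes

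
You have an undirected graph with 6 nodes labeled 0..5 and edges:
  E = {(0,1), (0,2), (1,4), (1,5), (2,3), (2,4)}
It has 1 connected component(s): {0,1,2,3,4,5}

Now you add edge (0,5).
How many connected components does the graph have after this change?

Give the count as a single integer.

Answer: 1

Derivation:
Initial component count: 1
Add (0,5): endpoints already in same component. Count unchanged: 1.
New component count: 1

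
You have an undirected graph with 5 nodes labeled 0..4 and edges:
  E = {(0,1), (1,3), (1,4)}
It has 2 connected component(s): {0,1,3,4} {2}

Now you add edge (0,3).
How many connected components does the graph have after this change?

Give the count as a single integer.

Answer: 2

Derivation:
Initial component count: 2
Add (0,3): endpoints already in same component. Count unchanged: 2.
New component count: 2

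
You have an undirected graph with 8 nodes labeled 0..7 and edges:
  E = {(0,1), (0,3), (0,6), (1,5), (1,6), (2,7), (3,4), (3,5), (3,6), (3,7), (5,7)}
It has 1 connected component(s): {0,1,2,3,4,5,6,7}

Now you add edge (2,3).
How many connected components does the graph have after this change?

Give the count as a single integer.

Initial component count: 1
Add (2,3): endpoints already in same component. Count unchanged: 1.
New component count: 1

Answer: 1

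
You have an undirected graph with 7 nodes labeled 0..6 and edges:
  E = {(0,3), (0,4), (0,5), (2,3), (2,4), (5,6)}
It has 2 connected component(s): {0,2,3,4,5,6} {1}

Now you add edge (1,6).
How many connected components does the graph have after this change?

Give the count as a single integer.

Answer: 1

Derivation:
Initial component count: 2
Add (1,6): merges two components. Count decreases: 2 -> 1.
New component count: 1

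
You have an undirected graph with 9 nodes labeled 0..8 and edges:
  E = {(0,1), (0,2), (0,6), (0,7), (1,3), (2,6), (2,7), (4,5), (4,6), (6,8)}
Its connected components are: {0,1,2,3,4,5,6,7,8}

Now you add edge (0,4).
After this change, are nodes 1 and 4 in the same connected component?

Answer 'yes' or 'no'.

Answer: yes

Derivation:
Initial components: {0,1,2,3,4,5,6,7,8}
Adding edge (0,4): both already in same component {0,1,2,3,4,5,6,7,8}. No change.
New components: {0,1,2,3,4,5,6,7,8}
Are 1 and 4 in the same component? yes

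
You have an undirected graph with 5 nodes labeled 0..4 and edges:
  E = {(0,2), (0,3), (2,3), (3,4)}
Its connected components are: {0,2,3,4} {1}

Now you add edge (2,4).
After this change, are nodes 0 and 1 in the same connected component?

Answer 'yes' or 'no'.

Answer: no

Derivation:
Initial components: {0,2,3,4} {1}
Adding edge (2,4): both already in same component {0,2,3,4}. No change.
New components: {0,2,3,4} {1}
Are 0 and 1 in the same component? no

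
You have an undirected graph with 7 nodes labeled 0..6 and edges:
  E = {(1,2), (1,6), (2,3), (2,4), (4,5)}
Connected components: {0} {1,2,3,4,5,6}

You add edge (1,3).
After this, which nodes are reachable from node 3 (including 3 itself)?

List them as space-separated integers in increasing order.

Before: nodes reachable from 3: {1,2,3,4,5,6}
Adding (1,3): both endpoints already in same component. Reachability from 3 unchanged.
After: nodes reachable from 3: {1,2,3,4,5,6}

Answer: 1 2 3 4 5 6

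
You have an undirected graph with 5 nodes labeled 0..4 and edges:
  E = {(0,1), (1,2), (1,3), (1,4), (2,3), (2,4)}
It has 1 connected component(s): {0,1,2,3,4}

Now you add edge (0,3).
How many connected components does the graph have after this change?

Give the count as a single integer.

Answer: 1

Derivation:
Initial component count: 1
Add (0,3): endpoints already in same component. Count unchanged: 1.
New component count: 1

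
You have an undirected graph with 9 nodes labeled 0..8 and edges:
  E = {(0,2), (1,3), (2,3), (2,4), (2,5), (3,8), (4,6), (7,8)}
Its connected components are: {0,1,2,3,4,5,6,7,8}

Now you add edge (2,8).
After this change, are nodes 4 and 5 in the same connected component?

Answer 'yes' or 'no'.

Answer: yes

Derivation:
Initial components: {0,1,2,3,4,5,6,7,8}
Adding edge (2,8): both already in same component {0,1,2,3,4,5,6,7,8}. No change.
New components: {0,1,2,3,4,5,6,7,8}
Are 4 and 5 in the same component? yes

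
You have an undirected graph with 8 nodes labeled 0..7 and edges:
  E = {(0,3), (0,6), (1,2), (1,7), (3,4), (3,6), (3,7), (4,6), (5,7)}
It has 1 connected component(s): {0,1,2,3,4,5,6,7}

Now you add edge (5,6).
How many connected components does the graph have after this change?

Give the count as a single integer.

Initial component count: 1
Add (5,6): endpoints already in same component. Count unchanged: 1.
New component count: 1

Answer: 1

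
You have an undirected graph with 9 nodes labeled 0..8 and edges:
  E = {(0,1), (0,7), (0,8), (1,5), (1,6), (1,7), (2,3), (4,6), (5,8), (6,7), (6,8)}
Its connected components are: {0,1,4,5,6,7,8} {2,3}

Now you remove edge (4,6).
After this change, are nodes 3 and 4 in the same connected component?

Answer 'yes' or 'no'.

Answer: no

Derivation:
Initial components: {0,1,4,5,6,7,8} {2,3}
Removing edge (4,6): it was a bridge — component count 2 -> 3.
New components: {0,1,5,6,7,8} {2,3} {4}
Are 3 and 4 in the same component? no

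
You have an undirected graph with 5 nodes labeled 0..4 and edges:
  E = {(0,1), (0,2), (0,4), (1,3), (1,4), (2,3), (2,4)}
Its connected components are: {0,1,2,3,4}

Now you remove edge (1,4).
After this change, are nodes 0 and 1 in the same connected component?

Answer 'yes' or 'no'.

Initial components: {0,1,2,3,4}
Removing edge (1,4): not a bridge — component count unchanged at 1.
New components: {0,1,2,3,4}
Are 0 and 1 in the same component? yes

Answer: yes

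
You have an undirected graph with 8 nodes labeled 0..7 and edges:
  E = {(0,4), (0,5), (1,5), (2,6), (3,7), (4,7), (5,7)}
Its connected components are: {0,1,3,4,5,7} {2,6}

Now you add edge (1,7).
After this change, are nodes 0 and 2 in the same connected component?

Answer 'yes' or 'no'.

Answer: no

Derivation:
Initial components: {0,1,3,4,5,7} {2,6}
Adding edge (1,7): both already in same component {0,1,3,4,5,7}. No change.
New components: {0,1,3,4,5,7} {2,6}
Are 0 and 2 in the same component? no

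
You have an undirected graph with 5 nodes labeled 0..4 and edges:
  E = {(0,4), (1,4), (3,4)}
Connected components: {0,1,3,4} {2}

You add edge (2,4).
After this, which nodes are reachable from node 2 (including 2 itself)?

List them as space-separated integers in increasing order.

Before: nodes reachable from 2: {2}
Adding (2,4): merges 2's component with another. Reachability grows.
After: nodes reachable from 2: {0,1,2,3,4}

Answer: 0 1 2 3 4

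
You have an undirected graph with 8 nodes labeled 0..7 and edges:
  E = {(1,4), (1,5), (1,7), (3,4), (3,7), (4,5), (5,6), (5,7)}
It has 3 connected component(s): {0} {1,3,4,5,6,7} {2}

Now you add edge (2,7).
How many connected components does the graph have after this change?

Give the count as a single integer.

Initial component count: 3
Add (2,7): merges two components. Count decreases: 3 -> 2.
New component count: 2

Answer: 2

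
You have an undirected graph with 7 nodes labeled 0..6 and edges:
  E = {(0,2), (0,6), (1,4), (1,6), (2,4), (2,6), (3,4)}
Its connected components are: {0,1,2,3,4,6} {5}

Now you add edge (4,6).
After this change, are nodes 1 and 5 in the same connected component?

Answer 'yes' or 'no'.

Answer: no

Derivation:
Initial components: {0,1,2,3,4,6} {5}
Adding edge (4,6): both already in same component {0,1,2,3,4,6}. No change.
New components: {0,1,2,3,4,6} {5}
Are 1 and 5 in the same component? no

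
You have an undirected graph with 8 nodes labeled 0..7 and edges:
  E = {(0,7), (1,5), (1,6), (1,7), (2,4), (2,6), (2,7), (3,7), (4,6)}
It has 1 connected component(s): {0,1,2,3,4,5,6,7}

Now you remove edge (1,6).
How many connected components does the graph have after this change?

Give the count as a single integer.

Initial component count: 1
Remove (1,6): not a bridge. Count unchanged: 1.
  After removal, components: {0,1,2,3,4,5,6,7}
New component count: 1

Answer: 1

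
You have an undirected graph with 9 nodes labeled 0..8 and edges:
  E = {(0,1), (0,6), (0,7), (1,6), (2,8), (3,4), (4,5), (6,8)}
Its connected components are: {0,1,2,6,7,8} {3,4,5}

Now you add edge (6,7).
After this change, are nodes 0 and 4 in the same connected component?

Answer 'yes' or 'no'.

Answer: no

Derivation:
Initial components: {0,1,2,6,7,8} {3,4,5}
Adding edge (6,7): both already in same component {0,1,2,6,7,8}. No change.
New components: {0,1,2,6,7,8} {3,4,5}
Are 0 and 4 in the same component? no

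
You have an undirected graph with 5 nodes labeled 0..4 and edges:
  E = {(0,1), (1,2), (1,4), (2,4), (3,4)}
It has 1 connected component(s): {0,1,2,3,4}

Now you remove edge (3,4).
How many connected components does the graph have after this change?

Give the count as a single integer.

Answer: 2

Derivation:
Initial component count: 1
Remove (3,4): it was a bridge. Count increases: 1 -> 2.
  After removal, components: {0,1,2,4} {3}
New component count: 2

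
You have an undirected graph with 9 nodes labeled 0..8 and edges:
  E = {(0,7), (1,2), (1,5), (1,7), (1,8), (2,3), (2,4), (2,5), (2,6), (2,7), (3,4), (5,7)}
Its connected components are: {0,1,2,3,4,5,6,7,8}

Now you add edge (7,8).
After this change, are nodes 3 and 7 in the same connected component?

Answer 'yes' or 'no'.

Answer: yes

Derivation:
Initial components: {0,1,2,3,4,5,6,7,8}
Adding edge (7,8): both already in same component {0,1,2,3,4,5,6,7,8}. No change.
New components: {0,1,2,3,4,5,6,7,8}
Are 3 and 7 in the same component? yes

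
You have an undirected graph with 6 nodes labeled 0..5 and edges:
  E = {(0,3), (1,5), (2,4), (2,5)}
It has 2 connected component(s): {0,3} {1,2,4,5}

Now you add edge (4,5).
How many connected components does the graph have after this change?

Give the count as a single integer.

Initial component count: 2
Add (4,5): endpoints already in same component. Count unchanged: 2.
New component count: 2

Answer: 2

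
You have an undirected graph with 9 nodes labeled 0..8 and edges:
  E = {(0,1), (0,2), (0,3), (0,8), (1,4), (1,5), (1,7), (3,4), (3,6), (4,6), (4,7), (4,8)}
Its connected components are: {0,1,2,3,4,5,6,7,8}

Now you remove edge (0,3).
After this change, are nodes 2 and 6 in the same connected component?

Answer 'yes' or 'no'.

Initial components: {0,1,2,3,4,5,6,7,8}
Removing edge (0,3): not a bridge — component count unchanged at 1.
New components: {0,1,2,3,4,5,6,7,8}
Are 2 and 6 in the same component? yes

Answer: yes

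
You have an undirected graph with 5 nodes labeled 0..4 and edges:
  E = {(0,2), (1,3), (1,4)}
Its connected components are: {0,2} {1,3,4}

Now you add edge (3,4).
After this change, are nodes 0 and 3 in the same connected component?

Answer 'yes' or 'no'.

Initial components: {0,2} {1,3,4}
Adding edge (3,4): both already in same component {1,3,4}. No change.
New components: {0,2} {1,3,4}
Are 0 and 3 in the same component? no

Answer: no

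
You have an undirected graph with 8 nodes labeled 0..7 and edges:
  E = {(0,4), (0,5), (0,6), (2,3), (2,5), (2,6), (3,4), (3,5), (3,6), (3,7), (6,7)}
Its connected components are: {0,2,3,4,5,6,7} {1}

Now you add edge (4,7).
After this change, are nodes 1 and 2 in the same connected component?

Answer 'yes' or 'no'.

Answer: no

Derivation:
Initial components: {0,2,3,4,5,6,7} {1}
Adding edge (4,7): both already in same component {0,2,3,4,5,6,7}. No change.
New components: {0,2,3,4,5,6,7} {1}
Are 1 and 2 in the same component? no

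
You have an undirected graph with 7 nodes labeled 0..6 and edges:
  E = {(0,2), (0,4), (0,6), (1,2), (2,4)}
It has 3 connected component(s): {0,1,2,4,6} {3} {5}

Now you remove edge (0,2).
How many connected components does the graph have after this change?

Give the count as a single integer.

Initial component count: 3
Remove (0,2): not a bridge. Count unchanged: 3.
  After removal, components: {0,1,2,4,6} {3} {5}
New component count: 3

Answer: 3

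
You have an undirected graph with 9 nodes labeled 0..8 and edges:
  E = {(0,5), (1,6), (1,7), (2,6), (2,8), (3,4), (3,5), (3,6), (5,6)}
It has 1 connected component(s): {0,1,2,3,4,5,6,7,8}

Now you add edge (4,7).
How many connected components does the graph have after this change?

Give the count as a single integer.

Answer: 1

Derivation:
Initial component count: 1
Add (4,7): endpoints already in same component. Count unchanged: 1.
New component count: 1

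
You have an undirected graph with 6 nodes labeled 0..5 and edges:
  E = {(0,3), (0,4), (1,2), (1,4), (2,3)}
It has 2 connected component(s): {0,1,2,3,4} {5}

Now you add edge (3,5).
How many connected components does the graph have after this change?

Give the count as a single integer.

Initial component count: 2
Add (3,5): merges two components. Count decreases: 2 -> 1.
New component count: 1

Answer: 1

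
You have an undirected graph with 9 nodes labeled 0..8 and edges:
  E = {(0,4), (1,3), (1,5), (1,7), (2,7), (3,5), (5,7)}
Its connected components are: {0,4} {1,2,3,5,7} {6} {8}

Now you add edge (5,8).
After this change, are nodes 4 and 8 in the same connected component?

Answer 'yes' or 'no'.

Answer: no

Derivation:
Initial components: {0,4} {1,2,3,5,7} {6} {8}
Adding edge (5,8): merges {1,2,3,5,7} and {8}.
New components: {0,4} {1,2,3,5,7,8} {6}
Are 4 and 8 in the same component? no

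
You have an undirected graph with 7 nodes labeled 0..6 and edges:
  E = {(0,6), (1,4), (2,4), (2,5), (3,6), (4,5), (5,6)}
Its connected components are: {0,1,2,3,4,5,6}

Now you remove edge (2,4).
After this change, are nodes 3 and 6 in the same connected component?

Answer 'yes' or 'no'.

Initial components: {0,1,2,3,4,5,6}
Removing edge (2,4): not a bridge — component count unchanged at 1.
New components: {0,1,2,3,4,5,6}
Are 3 and 6 in the same component? yes

Answer: yes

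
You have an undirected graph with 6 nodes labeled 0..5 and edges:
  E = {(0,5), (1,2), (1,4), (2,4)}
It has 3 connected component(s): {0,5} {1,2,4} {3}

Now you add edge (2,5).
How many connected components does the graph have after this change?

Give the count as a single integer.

Initial component count: 3
Add (2,5): merges two components. Count decreases: 3 -> 2.
New component count: 2

Answer: 2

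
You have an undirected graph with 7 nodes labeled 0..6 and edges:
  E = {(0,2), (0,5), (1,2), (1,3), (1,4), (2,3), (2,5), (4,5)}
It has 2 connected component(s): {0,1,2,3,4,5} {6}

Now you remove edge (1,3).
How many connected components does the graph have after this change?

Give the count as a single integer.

Answer: 2

Derivation:
Initial component count: 2
Remove (1,3): not a bridge. Count unchanged: 2.
  After removal, components: {0,1,2,3,4,5} {6}
New component count: 2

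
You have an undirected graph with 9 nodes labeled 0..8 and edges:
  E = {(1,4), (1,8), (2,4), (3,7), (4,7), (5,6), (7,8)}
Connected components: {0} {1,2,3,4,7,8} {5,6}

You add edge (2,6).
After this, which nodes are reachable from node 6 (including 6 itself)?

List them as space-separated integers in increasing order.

Before: nodes reachable from 6: {5,6}
Adding (2,6): merges 6's component with another. Reachability grows.
After: nodes reachable from 6: {1,2,3,4,5,6,7,8}

Answer: 1 2 3 4 5 6 7 8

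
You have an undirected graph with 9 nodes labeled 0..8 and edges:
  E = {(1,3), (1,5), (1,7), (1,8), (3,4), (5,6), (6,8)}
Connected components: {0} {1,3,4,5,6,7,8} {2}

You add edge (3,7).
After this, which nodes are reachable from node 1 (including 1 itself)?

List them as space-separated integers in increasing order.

Before: nodes reachable from 1: {1,3,4,5,6,7,8}
Adding (3,7): both endpoints already in same component. Reachability from 1 unchanged.
After: nodes reachable from 1: {1,3,4,5,6,7,8}

Answer: 1 3 4 5 6 7 8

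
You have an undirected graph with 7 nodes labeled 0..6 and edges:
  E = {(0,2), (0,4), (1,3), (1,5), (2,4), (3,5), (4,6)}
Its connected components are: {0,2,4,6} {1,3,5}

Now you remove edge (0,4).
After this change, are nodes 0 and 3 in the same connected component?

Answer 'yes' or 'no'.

Initial components: {0,2,4,6} {1,3,5}
Removing edge (0,4): not a bridge — component count unchanged at 2.
New components: {0,2,4,6} {1,3,5}
Are 0 and 3 in the same component? no

Answer: no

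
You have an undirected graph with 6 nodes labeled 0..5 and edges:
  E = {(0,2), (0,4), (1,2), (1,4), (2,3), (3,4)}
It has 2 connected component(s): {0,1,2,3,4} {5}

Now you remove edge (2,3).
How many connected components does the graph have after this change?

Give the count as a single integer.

Initial component count: 2
Remove (2,3): not a bridge. Count unchanged: 2.
  After removal, components: {0,1,2,3,4} {5}
New component count: 2

Answer: 2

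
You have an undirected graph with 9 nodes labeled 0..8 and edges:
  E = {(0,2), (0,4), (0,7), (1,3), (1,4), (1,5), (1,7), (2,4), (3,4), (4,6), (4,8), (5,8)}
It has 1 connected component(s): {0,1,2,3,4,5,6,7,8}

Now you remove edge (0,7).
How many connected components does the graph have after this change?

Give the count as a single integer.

Answer: 1

Derivation:
Initial component count: 1
Remove (0,7): not a bridge. Count unchanged: 1.
  After removal, components: {0,1,2,3,4,5,6,7,8}
New component count: 1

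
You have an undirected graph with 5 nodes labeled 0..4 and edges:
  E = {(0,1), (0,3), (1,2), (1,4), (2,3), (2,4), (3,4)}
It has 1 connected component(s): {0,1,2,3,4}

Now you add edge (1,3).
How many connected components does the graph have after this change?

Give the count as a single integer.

Initial component count: 1
Add (1,3): endpoints already in same component. Count unchanged: 1.
New component count: 1

Answer: 1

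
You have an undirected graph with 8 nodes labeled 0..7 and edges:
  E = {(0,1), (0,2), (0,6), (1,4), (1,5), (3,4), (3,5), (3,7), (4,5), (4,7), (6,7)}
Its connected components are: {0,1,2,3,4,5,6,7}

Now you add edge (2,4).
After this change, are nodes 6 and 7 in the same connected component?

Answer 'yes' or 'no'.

Answer: yes

Derivation:
Initial components: {0,1,2,3,4,5,6,7}
Adding edge (2,4): both already in same component {0,1,2,3,4,5,6,7}. No change.
New components: {0,1,2,3,4,5,6,7}
Are 6 and 7 in the same component? yes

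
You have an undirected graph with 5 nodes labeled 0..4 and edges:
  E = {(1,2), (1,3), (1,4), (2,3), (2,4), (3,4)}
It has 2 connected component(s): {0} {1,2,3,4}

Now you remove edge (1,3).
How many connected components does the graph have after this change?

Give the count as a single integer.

Initial component count: 2
Remove (1,3): not a bridge. Count unchanged: 2.
  After removal, components: {0} {1,2,3,4}
New component count: 2

Answer: 2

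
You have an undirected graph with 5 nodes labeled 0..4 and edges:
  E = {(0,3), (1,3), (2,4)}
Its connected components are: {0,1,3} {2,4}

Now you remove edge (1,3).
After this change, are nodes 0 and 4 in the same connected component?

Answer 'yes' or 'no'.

Initial components: {0,1,3} {2,4}
Removing edge (1,3): it was a bridge — component count 2 -> 3.
New components: {0,3} {1} {2,4}
Are 0 and 4 in the same component? no

Answer: no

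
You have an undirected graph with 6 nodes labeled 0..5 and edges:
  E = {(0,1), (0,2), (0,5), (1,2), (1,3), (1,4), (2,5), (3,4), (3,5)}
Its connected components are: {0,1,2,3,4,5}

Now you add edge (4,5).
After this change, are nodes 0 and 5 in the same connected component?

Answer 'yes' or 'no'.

Initial components: {0,1,2,3,4,5}
Adding edge (4,5): both already in same component {0,1,2,3,4,5}. No change.
New components: {0,1,2,3,4,5}
Are 0 and 5 in the same component? yes

Answer: yes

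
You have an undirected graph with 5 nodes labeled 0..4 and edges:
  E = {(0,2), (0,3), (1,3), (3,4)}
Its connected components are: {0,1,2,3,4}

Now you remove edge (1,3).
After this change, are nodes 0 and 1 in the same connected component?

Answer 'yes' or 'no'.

Answer: no

Derivation:
Initial components: {0,1,2,3,4}
Removing edge (1,3): it was a bridge — component count 1 -> 2.
New components: {0,2,3,4} {1}
Are 0 and 1 in the same component? no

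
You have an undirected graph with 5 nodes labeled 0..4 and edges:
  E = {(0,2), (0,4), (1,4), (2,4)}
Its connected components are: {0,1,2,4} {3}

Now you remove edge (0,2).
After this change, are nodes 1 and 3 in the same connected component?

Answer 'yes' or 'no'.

Answer: no

Derivation:
Initial components: {0,1,2,4} {3}
Removing edge (0,2): not a bridge — component count unchanged at 2.
New components: {0,1,2,4} {3}
Are 1 and 3 in the same component? no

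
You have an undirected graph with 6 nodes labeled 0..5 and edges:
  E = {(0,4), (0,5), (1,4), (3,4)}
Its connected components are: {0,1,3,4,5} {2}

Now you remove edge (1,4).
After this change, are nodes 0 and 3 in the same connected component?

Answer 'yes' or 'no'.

Answer: yes

Derivation:
Initial components: {0,1,3,4,5} {2}
Removing edge (1,4): it was a bridge — component count 2 -> 3.
New components: {0,3,4,5} {1} {2}
Are 0 and 3 in the same component? yes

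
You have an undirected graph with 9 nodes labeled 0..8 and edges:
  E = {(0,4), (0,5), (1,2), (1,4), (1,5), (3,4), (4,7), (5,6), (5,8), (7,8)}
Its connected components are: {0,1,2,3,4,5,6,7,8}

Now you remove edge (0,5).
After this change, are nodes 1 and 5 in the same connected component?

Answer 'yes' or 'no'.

Initial components: {0,1,2,3,4,5,6,7,8}
Removing edge (0,5): not a bridge — component count unchanged at 1.
New components: {0,1,2,3,4,5,6,7,8}
Are 1 and 5 in the same component? yes

Answer: yes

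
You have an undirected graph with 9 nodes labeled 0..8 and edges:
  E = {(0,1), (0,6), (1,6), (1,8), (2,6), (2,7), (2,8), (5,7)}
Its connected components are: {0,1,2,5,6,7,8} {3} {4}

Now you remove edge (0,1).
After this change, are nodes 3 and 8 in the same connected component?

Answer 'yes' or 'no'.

Answer: no

Derivation:
Initial components: {0,1,2,5,6,7,8} {3} {4}
Removing edge (0,1): not a bridge — component count unchanged at 3.
New components: {0,1,2,5,6,7,8} {3} {4}
Are 3 and 8 in the same component? no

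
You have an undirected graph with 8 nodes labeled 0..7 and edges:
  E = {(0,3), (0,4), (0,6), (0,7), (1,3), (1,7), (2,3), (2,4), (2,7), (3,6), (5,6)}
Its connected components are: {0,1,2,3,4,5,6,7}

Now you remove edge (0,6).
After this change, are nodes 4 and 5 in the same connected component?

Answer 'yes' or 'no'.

Answer: yes

Derivation:
Initial components: {0,1,2,3,4,5,6,7}
Removing edge (0,6): not a bridge — component count unchanged at 1.
New components: {0,1,2,3,4,5,6,7}
Are 4 and 5 in the same component? yes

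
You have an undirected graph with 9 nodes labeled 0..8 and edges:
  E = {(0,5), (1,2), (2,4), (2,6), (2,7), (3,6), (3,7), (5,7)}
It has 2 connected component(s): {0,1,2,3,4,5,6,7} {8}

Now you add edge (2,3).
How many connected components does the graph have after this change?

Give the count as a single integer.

Initial component count: 2
Add (2,3): endpoints already in same component. Count unchanged: 2.
New component count: 2

Answer: 2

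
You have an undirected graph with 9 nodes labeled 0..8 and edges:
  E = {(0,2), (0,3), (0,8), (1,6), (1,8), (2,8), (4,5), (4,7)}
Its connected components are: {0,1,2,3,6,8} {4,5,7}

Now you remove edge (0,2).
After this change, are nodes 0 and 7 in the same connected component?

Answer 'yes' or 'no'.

Answer: no

Derivation:
Initial components: {0,1,2,3,6,8} {4,5,7}
Removing edge (0,2): not a bridge — component count unchanged at 2.
New components: {0,1,2,3,6,8} {4,5,7}
Are 0 and 7 in the same component? no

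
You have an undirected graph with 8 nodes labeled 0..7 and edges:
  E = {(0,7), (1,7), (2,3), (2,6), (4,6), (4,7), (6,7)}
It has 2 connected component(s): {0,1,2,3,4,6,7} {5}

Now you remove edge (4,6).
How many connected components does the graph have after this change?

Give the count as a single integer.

Answer: 2

Derivation:
Initial component count: 2
Remove (4,6): not a bridge. Count unchanged: 2.
  After removal, components: {0,1,2,3,4,6,7} {5}
New component count: 2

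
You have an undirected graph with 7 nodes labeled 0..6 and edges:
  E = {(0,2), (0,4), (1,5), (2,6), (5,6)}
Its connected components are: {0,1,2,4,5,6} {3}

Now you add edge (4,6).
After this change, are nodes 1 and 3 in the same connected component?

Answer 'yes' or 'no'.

Initial components: {0,1,2,4,5,6} {3}
Adding edge (4,6): both already in same component {0,1,2,4,5,6}. No change.
New components: {0,1,2,4,5,6} {3}
Are 1 and 3 in the same component? no

Answer: no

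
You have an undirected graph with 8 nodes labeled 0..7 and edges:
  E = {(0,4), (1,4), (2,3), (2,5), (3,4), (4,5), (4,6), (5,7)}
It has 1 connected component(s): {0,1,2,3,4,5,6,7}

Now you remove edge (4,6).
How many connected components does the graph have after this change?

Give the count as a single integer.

Answer: 2

Derivation:
Initial component count: 1
Remove (4,6): it was a bridge. Count increases: 1 -> 2.
  After removal, components: {0,1,2,3,4,5,7} {6}
New component count: 2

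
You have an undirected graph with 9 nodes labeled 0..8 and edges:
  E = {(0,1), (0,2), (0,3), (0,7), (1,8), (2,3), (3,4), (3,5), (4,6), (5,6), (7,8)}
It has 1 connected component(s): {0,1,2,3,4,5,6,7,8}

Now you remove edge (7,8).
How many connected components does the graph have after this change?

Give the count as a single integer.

Answer: 1

Derivation:
Initial component count: 1
Remove (7,8): not a bridge. Count unchanged: 1.
  After removal, components: {0,1,2,3,4,5,6,7,8}
New component count: 1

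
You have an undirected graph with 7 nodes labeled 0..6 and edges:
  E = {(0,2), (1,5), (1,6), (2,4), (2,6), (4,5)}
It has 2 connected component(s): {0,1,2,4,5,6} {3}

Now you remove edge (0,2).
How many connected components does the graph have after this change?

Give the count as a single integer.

Initial component count: 2
Remove (0,2): it was a bridge. Count increases: 2 -> 3.
  After removal, components: {0} {1,2,4,5,6} {3}
New component count: 3

Answer: 3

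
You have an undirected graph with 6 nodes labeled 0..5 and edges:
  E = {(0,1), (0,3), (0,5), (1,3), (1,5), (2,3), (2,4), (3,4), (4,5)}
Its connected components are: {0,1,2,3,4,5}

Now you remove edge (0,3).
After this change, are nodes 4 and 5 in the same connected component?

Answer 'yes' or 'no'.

Initial components: {0,1,2,3,4,5}
Removing edge (0,3): not a bridge — component count unchanged at 1.
New components: {0,1,2,3,4,5}
Are 4 and 5 in the same component? yes

Answer: yes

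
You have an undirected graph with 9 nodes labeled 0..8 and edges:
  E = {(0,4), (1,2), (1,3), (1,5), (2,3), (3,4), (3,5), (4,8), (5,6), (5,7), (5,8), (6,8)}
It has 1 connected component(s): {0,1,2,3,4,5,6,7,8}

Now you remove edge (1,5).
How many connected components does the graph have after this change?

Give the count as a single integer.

Answer: 1

Derivation:
Initial component count: 1
Remove (1,5): not a bridge. Count unchanged: 1.
  After removal, components: {0,1,2,3,4,5,6,7,8}
New component count: 1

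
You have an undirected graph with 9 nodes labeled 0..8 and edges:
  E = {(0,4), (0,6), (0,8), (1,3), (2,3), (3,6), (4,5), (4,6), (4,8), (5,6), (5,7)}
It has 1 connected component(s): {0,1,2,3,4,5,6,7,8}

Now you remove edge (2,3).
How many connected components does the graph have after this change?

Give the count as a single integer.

Initial component count: 1
Remove (2,3): it was a bridge. Count increases: 1 -> 2.
  After removal, components: {0,1,3,4,5,6,7,8} {2}
New component count: 2

Answer: 2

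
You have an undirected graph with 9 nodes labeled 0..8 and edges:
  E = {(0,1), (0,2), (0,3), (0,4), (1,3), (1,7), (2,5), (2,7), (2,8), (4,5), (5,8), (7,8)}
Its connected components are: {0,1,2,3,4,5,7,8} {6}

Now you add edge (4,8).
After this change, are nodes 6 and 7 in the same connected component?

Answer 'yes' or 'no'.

Initial components: {0,1,2,3,4,5,7,8} {6}
Adding edge (4,8): both already in same component {0,1,2,3,4,5,7,8}. No change.
New components: {0,1,2,3,4,5,7,8} {6}
Are 6 and 7 in the same component? no

Answer: no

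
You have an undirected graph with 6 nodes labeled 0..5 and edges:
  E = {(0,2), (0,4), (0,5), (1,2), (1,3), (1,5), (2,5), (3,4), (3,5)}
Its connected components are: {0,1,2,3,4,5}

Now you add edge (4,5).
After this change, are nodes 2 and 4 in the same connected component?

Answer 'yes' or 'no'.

Answer: yes

Derivation:
Initial components: {0,1,2,3,4,5}
Adding edge (4,5): both already in same component {0,1,2,3,4,5}. No change.
New components: {0,1,2,3,4,5}
Are 2 and 4 in the same component? yes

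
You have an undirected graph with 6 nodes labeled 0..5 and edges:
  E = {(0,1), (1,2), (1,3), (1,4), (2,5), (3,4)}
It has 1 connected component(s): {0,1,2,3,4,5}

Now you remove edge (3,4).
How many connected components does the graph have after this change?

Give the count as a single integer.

Answer: 1

Derivation:
Initial component count: 1
Remove (3,4): not a bridge. Count unchanged: 1.
  After removal, components: {0,1,2,3,4,5}
New component count: 1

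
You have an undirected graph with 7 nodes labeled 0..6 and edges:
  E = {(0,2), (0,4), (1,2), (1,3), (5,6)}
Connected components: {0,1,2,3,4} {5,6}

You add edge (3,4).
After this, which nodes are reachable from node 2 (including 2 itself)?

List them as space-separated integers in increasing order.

Before: nodes reachable from 2: {0,1,2,3,4}
Adding (3,4): both endpoints already in same component. Reachability from 2 unchanged.
After: nodes reachable from 2: {0,1,2,3,4}

Answer: 0 1 2 3 4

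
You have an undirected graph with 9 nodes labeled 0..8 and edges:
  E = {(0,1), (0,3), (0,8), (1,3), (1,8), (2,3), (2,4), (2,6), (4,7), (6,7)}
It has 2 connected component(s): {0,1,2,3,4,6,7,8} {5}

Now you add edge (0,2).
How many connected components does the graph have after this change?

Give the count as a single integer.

Initial component count: 2
Add (0,2): endpoints already in same component. Count unchanged: 2.
New component count: 2

Answer: 2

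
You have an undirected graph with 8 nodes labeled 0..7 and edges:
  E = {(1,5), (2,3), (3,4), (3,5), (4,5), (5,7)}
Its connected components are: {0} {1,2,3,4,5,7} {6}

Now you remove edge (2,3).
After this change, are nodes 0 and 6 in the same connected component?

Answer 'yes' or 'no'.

Initial components: {0} {1,2,3,4,5,7} {6}
Removing edge (2,3): it was a bridge — component count 3 -> 4.
New components: {0} {1,3,4,5,7} {2} {6}
Are 0 and 6 in the same component? no

Answer: no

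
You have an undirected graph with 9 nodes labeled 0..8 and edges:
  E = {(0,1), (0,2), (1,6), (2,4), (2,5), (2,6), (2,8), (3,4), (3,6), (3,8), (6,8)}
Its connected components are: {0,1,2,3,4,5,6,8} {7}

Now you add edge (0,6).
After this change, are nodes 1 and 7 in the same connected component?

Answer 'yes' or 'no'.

Initial components: {0,1,2,3,4,5,6,8} {7}
Adding edge (0,6): both already in same component {0,1,2,3,4,5,6,8}. No change.
New components: {0,1,2,3,4,5,6,8} {7}
Are 1 and 7 in the same component? no

Answer: no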